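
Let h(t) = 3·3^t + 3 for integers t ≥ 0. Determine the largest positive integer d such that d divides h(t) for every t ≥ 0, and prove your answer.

Computing the first values: h(0) = 6 and h(1) = 12; gcd(6, 12) = 6, so d ≤ 6.
We prove 6 | 3·3^t + 3 for all t ≥ 0 by induction on t.
Base case (t = 0): h(0) = 6 = 6·(1), so 6 | h(0).
Suppose the result is true for t = j, i.e. 6 | h(j). Then
h(j+1) = 3·3^(j+1) + 3 = 3·(3·3^j + 3) - 6 = 3·h(j) - 6. The first term is divisible by 6 by the inductive hypothesis, and -6 is divisible by 6. Hence 6 | h(j+1).
By the principle of mathematical induction, the result holds for all t ≥ 0.
Therefore the largest such d is 6.

d = 6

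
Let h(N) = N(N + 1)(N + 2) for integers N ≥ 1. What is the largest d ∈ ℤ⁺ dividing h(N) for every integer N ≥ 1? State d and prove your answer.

d = 6

Computing the first values: h(1) = 6 and h(2) = 24; gcd(6, 24) = 6, so d ≤ 6.
We prove 6 | N(N + 1)(N + 2) for all N ≥ 1 by induction on N.
When N = 1: h(1) = 6 = 6·(1), so 6 | h(1).
Inductive step: assume the claim holds for N = p, i.e. 6 | h(p). Then
h(p+1) − h(p) = (p+1)·(p+2)·(p+3) − p·(p+1)·(p+2) = (p+1)·(p+2)·[(p+3) − p] = 3·(p+1)·(p+2). The product of 2 consecutive integers is divisible by (2)! = 2, so h(p+1) − h(p) is divisible by 3·2 = 6. By the inductive hypothesis 6 | h(p), hence 6 | h(p+1).
This completes the induction.
Therefore the largest such d is 6.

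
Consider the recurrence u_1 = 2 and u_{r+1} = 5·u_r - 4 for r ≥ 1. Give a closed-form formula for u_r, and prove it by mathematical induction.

u_r = 5^(r - 1) + 1

Computing the first terms: u_1 = 2, u_2 = 6, u_3 = 26. This suggests u_r = 5^(r - 1) + 1.
When r = 1: the formula gives 2 = 2 = u_1.
For the inductive step, assume it holds for an arbitrary k ≥ 1, so u_k = 5^(k - 1) + 1.
Then u_{k+1} = 5·u_k - 4 = 5·(5^(k - 1) + 1) - 4 = 5^k + 1 = 5^((k+1) - 1) + 1,
which is the claimed formula at r = k+1.
This completes the induction.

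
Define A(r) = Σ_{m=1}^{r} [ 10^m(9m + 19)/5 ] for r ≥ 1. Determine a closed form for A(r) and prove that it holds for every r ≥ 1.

We claim A(r) = 2·10^r(r + 2) - 4 for all r ≥ 1.
Base case (r = 1): A(1) = 56, and the closed form gives 56. They agree.
Inductive step: assume the claim holds for r = m, so A(m) = 2·10^m(m + 2) - 4.
Then A(m+1) = A(m) + (10^m(18m + 56)) = (2·10^m(m + 2) - 4) + (10^m(18m + 56)).
Simplifying, A(m+1) = 20·10^m·m + 60·10^m - 4 = 2·10^(m+1)((m+1) + 2) - 4,
which is the closed form with r = m+1.
This completes the induction.

A(r) = 2·10^r(r + 2) - 4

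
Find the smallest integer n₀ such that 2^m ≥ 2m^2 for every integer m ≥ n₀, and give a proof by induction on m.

At m = 6: 64 < 72, so the inequality fails and n₀ ≥ 7. We prove 2^m ≥ 2m^2 for all m ≥ 7.
For the base case m = 7: 2^m = 128 and 2m^2 = 98, so 128 ≥ 98.
Suppose the result is true for m = i, so 2^i ≥ 2i^2.
Then 2^(i + 1) = 2·(2^i) ≥ 2·(2i^2).
Also, for i ≥ 7 we have 2·(2i^2) ≥ 2(i+1)^2, since 2 ≥ (1 + 1/i)^2 for all i ≥ 7.
Combining, 2^(i + 1) ≥ 2(i+1)^2.
Hence, by induction on m, the claim holds for every m ≥ 7.
Hence the smallest such n₀ is 7.

n₀ = 7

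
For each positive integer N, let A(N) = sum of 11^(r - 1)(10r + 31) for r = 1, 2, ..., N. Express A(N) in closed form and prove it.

A(N) = 11^N(N + 3) - 3

We claim A(N) = 11^N(N + 3) - 3 for all N ≥ 1.
When N = 1: A(1) = 41, and the closed form gives 41. They agree.
Inductive step: assume the claim holds for N = r, so A(r) = 11^r(r + 3) - 3.
Then A(r+1) = A(r) + (11^r(10r + 41)) = (11^r(r + 3) - 3) + (11^r(10r + 41)).
Simplifying, A(r+1) = 11·11^r·r + 44·11^r - 3 = 11^(r+1)((r+1) + 3) - 3,
which is the closed form with N = r+1.
This completes the induction.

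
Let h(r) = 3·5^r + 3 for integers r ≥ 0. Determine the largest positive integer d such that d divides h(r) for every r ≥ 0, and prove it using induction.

d = 6

Computing the first values: h(0) = 6 and h(1) = 18; gcd(6, 18) = 6, so d ≤ 6.
We prove 6 | 3·5^r + 3 for all r ≥ 0 by induction on r.
For the base case r = 0: h(0) = 6 = 6·(1), so 6 | h(0).
Inductive step: assume the claim holds for r = p, i.e. 6 | h(p). Then
h(p+1) = 3·5^(p+1) + 3 = 5·(3·5^p + 3) - 12 = 5·h(p) - 12. The first term is divisible by 6 by the inductive hypothesis, and -12 is divisible by 6. Hence 6 | h(p+1).
By induction, the statement is established for all r ≥ 0.
Therefore the largest such d is 6.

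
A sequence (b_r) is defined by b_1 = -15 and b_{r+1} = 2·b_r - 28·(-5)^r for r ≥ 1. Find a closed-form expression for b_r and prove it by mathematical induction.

b_r = 4(-5)^r + 5·2^(r - 1)

Computing the first terms: b_1 = -15, b_2 = 110, b_3 = -480. This suggests b_r = 4(-5)^r + 5·2^(r - 1).
When r = 1: the formula gives -15 = -15 = b_1.
For the inductive step, assume it holds for an arbitrary i ≥ 1, so b_i = 4(-5)^i + 5·2^(i - 1).
Then b_{i+1} = 2·b_i - 28·(-5)^i = 2·(4(-5)^i + 5·2^(i - 1)) - 28·(-5)^i = 4(-5)^(i + 1) + 5·2^i = 4(-5)^(i+1) + 5·2^((i+1) - 1),
which is the claimed formula at r = i+1.
This completes the induction.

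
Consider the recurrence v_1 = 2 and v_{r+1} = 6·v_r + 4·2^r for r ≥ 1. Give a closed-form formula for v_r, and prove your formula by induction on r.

Computing the first terms: v_1 = 2, v_2 = 20, v_3 = 136. This suggests v_r = -2^r + 4·6^(r - 1).
For the base case r = 1: the formula gives 2 = 2 = v_1.
Suppose the result is true for r = i, so v_i = -2^i + 4·6^(i - 1).
Then v_{i+1} = 6·v_i + 4·2^i = 6·(-2^i + 4·6^(i - 1)) + 4·2^i = -2^(i + 1) + 4·6^i = -2^(i+1) + 4·6^((i+1) - 1),
which is the claimed formula at r = i+1.
Hence, by induction on r, the claim holds for every r ≥ 1.

v_r = -2^r + 4·6^(r - 1)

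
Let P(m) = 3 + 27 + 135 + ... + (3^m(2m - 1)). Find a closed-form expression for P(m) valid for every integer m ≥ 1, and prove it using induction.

P(m) = 3·3^m(m - 1) + 3

We claim P(m) = 3·3^m(m - 1) + 3 for all m ≥ 1.
Base case (m = 1): P(1) = 3, and the closed form gives 3. They agree.
Inductive step: suppose the statement holds for some i ≥ 1, so P(i) = 3·3^i(i - 1) + 3.
Then P(i+1) = P(i) + (3^(i + 1)(2i + 1)) = (3·3^i(i - 1) + 3) + (3^(i + 1)(2i + 1)).
Simplifying, P(i+1) = 9·3^i·i + 3 = 3·3^(i+1)((i+1) - 1) + 3,
which is the closed form with m = i+1.
By induction, the statement is established for all m ≥ 1.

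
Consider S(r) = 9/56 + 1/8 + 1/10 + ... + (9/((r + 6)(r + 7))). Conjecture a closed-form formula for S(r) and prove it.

We claim S(r) = 9r/(7(r + 7)) for all r ≥ 1.
Base step (r = 1): S(1) = 9/56, and the closed form gives 9/56. They agree.
Inductive step: suppose the statement holds for some m ≥ 1, so S(m) = 9m/(7(m + 7)).
Then S(m+1) = S(m) + (9/((m + 7)(m + 8))) = (9m/(7(m + 7))) + (9/((m + 7)(m + 8))).
Simplifying, S(m+1) = 9(m + 1)/(7(m + 8)) = 9(m+1)/(7((m+1) + 7)),
which is the closed form with r = m+1.
By the principle of mathematical induction, the result holds for all r ≥ 1.

S(r) = 9r/(7(r + 7))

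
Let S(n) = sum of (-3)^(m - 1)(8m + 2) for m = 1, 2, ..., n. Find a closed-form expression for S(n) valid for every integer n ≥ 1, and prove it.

We claim S(n) = -(-3)^n(2n + 1) + 1 for all n ≥ 1.
When n = 1: S(1) = 10, and the closed form gives 10. They agree.
For the inductive step, assume it holds for an arbitrary m ≥ 1, so S(m) = -(-3)^m(2m + 1) + 1.
Then S(m+1) = S(m) + ((-3)^m(8m + 10)) = (-(-3)^m(2m + 1) + 1) + ((-3)^m(8m + 10)).
Simplifying, S(m+1) = 6(-3)^m·m + 9(-3)^m + 1 = -(-3)^(m+1)(2(m+1) + 1) + 1,
which is the closed form with n = m+1.
This completes the induction.

S(n) = -(-3)^n(2n + 1) + 1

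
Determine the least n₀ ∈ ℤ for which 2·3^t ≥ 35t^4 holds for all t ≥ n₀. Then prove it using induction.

n₀ = 12

At t = 11: 354294 < 512435, so the inequality fails and n₀ ≥ 12. We prove 2·3^t ≥ 35t^4 for all t ≥ 12.
When t = 12: 2·3^t = 1062882 and 35t^4 = 725760, so 1062882 ≥ 725760.
Inductive step: suppose the statement holds for some r ≥ 12, so 2·3^r ≥ 35r^4.
Then 2·3^(r + 1) = 3·(2·3^r) ≥ 3·(35r^4).
Also, for r ≥ 12 we have 3·(35r^4) ≥ 35(r+1)^4, since 3 ≥ (1 + 1/r)^4 for all r ≥ 12.
Combining, 2·3^(r + 1) ≥ 35(r+1)^4.
Hence, by induction on t, the claim holds for every t ≥ 12.
Hence the smallest such n₀ is 12.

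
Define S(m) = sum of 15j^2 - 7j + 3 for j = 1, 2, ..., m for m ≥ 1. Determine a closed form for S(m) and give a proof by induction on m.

S(m) = m(5m^2 + 4m + 2)

We claim S(m) = m(5m^2 + 4m + 2) for all m ≥ 1.
Base step (m = 1): S(1) = 11, and the closed form gives 11. They agree.
Suppose the result is true for m = j, so S(j) = j(5j^2 + 4j + 2).
Then S(j+1) = S(j) + (15j^2 + 23j + 11) = (j(5j^2 + 4j + 2)) + (15j^2 + 23j + 11).
Simplifying, S(j+1) = (j + 1)(5j^2 + 14j + 11) = (j+1)(5(j+1)^2 + 4(j+1) + 2),
which is the closed form with m = j+1.
By induction, the statement is established for all m ≥ 1.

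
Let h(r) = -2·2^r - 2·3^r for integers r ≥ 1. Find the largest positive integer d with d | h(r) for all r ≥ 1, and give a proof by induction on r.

Computing the first values: h(1) = -10 and h(2) = -26; gcd(-10, -26) = 2, so d ≤ 2.
We prove 2 | -2·2^r - 2·3^r for all r ≥ 1 by induction on r.
Base case (r = 1): h(1) = -10 = 2·(-5), so 2 | h(1).
Inductive step: suppose the statement holds for some i ≥ 1, i.e. 2 | h(i). Then
h(i+1) − 3·h(i) = (-2·2^(i+1) - 2·3^(i+1)) − 3·(-2·2^i - 2·3^i) = (-2)·2^i·(2 − 3) = (2)·2^i. Since 2 | h(i) by the inductive hypothesis, 2 | 3·h(i); and 2 | 2 since 2 = 2·1. Therefore 2 | h(i+1).
By induction, the statement is established for all r ≥ 1.
Therefore the largest such d is 2.

d = 2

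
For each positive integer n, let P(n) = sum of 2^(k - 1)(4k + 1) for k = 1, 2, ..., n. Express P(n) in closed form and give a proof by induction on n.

We claim P(n) = 2^n(4n - 3) + 3 for all n ≥ 1.
For the base case n = 1: P(1) = 5, and the closed form gives 5. They agree.
Inductive step: assume the claim holds for n = k, so P(k) = 2^k(4k - 3) + 3.
Then P(k+1) = P(k) + (2^k(4k + 5)) = (2^k(4k - 3) + 3) + (2^k(4k + 5)).
Simplifying, P(k+1) = 2^(k + 1) + 2^(k + 3)k + 3 = 2^(k+1)(4(k+1) - 3) + 3,
which is the closed form with n = k+1.
By induction, the statement is established for all n ≥ 1.

P(n) = 2^n(4n - 3) + 3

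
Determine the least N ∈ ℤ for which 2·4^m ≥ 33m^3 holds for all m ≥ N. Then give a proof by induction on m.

N = 6

At m = 5: 2048 < 4125, so the inequality fails and N ≥ 6. We prove 2·4^m ≥ 33m^3 for all m ≥ 6.
Base case (m = 6): 2·4^m = 8192 and 33m^3 = 7128, so 8192 ≥ 7128.
For the inductive step, assume it holds for an arbitrary i ≥ 6, so 2·4^i ≥ 33i^3.
Then 2·4^(i + 1) = 4·(2·4^i) ≥ 4·(33i^3).
Also, for i ≥ 6 we have 4·(33i^3) ≥ 33(i+1)^3, since 4 ≥ (1 + 1/i)^3 for all i ≥ 6.
Combining, 2·4^(i + 1) ≥ 33(i+1)^3.
This completes the induction.
Hence the smallest such N is 6.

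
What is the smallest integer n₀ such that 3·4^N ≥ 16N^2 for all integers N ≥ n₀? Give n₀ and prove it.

At N = 2: 48 < 64, so the inequality fails and n₀ ≥ 3. We prove 3·4^N ≥ 16N^2 for all N ≥ 3.
Base step (N = 3): 3·4^N = 192 and 16N^2 = 144, so 192 ≥ 144.
Inductive step: suppose the statement holds for some j ≥ 3, so 3·4^j ≥ 16j^2.
Then 3·4^(j + 1) = 4·(3·4^j) ≥ 4·(16j^2).
Also, for j ≥ 3 we have 4·(16j^2) ≥ 16(j+1)^2, since 4 ≥ (1 + 1/j)^2 for all j ≥ 3.
Combining, 3·4^(j + 1) ≥ 16(j+1)^2.
By the principle of mathematical induction, the result holds for all N ≥ 3.
Hence the smallest such n₀ is 3.

n₀ = 3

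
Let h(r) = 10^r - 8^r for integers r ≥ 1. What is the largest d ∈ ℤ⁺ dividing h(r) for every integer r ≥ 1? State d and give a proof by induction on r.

d = 2

Computing the first values: h(1) = 2 and h(2) = 36; gcd(2, 36) = 2, so d ≤ 2.
We prove 2 | 10^r - 8^r for all r ≥ 1 by induction on r.
For the base case r = 1: h(1) = 2 = 2·(1), so 2 | h(1).
Inductive step: assume the claim holds for r = j, i.e. 2 | h(j). Then
10^{j+1} − 8^{j+1} = 10·10^j − 8·8^j = 10·(10^j − 8^j) + (2)·8^j. The first term is divisible by 2 by the inductive hypothesis, and the second term (2)·8^j is divisible by 2 since 2 | 2. Hence 2 | h(j+1).
By induction, the statement is established for all r ≥ 1.
Therefore the largest such d is 2.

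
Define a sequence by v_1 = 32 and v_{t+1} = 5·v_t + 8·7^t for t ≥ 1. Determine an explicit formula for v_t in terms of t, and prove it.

v_t = 4·5^(t - 1) + 4·7^t

Computing the first terms: v_1 = 32, v_2 = 216, v_3 = 1472. This suggests v_t = 4·5^(t - 1) + 4·7^t.
Base step (t = 1): the formula gives 32 = 32 = v_1.
Inductive step: assume the claim holds for t = i, so v_i = 4·5^(i - 1) + 4·7^i.
Then v_{i+1} = 5·v_i + 8·7^i = 5·(4·5^(i - 1) + 4·7^i) + 8·7^i = 4·5^i + 4·7^(i + 1) = 4·5^((i+1) - 1) + 4·7^(i+1),
which is the claimed formula at t = i+1.
By the principle of mathematical induction, the result holds for all t ≥ 1.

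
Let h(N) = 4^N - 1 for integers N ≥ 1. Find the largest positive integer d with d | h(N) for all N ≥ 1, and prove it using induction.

Computing the first values: h(1) = 3 and h(2) = 15; gcd(3, 15) = 3, so d ≤ 3.
We prove 3 | 4^N - 1 for all N ≥ 1 by induction on N.
Base step (N = 1): h(1) = 3 = 3·(1), so 3 | h(1).
For the inductive step, assume it holds for an arbitrary k ≥ 1, i.e. 3 | h(k). Then
4^{k+1} − 1^{k+1} = 4·4^k − 1·1^k = 4·(4^k − 1^k) + (3)·1^k. The first term is divisible by 3 by the inductive hypothesis, and the second term (3)·1^k is divisible by 3 since 3 | 3. Hence 3 | h(k+1).
By the principle of mathematical induction, the result holds for all N ≥ 1.
Therefore the largest such d is 3.

d = 3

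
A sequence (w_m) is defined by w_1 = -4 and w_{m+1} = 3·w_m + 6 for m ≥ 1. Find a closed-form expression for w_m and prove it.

Computing the first terms: w_1 = -4, w_2 = -6, w_3 = -12. This suggests w_m = -3^(m - 1) - 3.
Base case (m = 1): the formula gives -4 = -4 = w_1.
Suppose the result is true for m = k, so w_k = -3^(k - 1) - 3.
Then w_{k+1} = 3·w_k + 6 = 3·(-3^(k - 1) - 3) + 6 = -3^k - 3 = -3^((k+1) - 1) - 3,
which is the claimed formula at m = k+1.
Hence, by induction on m, the claim holds for every m ≥ 1.

w_m = -3^(m - 1) - 3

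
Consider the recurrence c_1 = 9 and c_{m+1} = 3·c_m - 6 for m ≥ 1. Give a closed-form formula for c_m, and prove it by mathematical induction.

c_m = 2·3^m + 3

Computing the first terms: c_1 = 9, c_2 = 21, c_3 = 57. This suggests c_m = 2·3^m + 3.
Base step (m = 1): the formula gives 9 = 9 = c_1.
Inductive step: suppose the statement holds for some k ≥ 1, so c_k = 2·3^k + 3.
Then c_{k+1} = 3·c_k - 6 = 3·(2·3^k + 3) - 6 = 2·3^(k + 1) + 3,
which is the claimed formula at m = k+1.
Hence, by induction on m, the claim holds for every m ≥ 1.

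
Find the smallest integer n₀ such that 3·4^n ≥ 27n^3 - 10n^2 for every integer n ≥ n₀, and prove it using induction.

At n = 5: 3072 < 3125, so the inequality fails and n₀ ≥ 6. We prove 3·4^n ≥ 27n^3 - 10n^2 for all n ≥ 6.
For the base case n = 6: 3·4^n = 12288 and 27n^3 - 10n^2 = 5472, so 12288 ≥ 5472.
Inductive step: assume the claim holds for n = p, so 3·4^p ≥ 27p^3 - 10p^2.
Then 3·4^(p + 1) = 4·(3·4^p) ≥ 4·(27p^3 - 10p^2).
Also, for p ≥ 6 we have 4·(27p^3 - 10p^2) ≥ 27(p+1)^3 - 10(p+1)^2, since 4·(27p^3 - 10p^2) − (27(p+1)^3 - 10(p+1)^2) = 81p^3 - 111p^2 - 61p - 17, which is nonnegative for all p ≥ 6.
Combining, 3·4^(p + 1) ≥ 27(p+1)^3 - 10(p+1)^2.
By the principle of mathematical induction, the result holds for all n ≥ 6.
Hence the smallest such n₀ is 6.

n₀ = 6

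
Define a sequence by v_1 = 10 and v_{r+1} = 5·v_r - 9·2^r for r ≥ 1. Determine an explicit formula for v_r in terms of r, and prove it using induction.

Computing the first terms: v_1 = 10, v_2 = 32, v_3 = 124. This suggests v_r = 3·2^r + 4·5^(r - 1).
Base case (r = 1): the formula gives 10 = 10 = v_1.
For the inductive step, assume it holds for an arbitrary m ≥ 1, so v_m = 3·2^m + 4·5^(m - 1).
Then v_{m+1} = 5·v_m - 9·2^m = 5·(3·2^m + 4·5^(m - 1)) - 9·2^m = 3·2^(m + 1) + 4·5^m = 3·2^(m+1) + 4·5^((m+1) - 1),
which is the claimed formula at r = m+1.
By induction, the statement is established for all r ≥ 1.

v_r = 3·2^r + 4·5^(r - 1)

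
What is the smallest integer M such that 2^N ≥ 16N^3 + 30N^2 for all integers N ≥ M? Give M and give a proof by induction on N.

At N = 16: 65536 < 73216, so the inequality fails and M ≥ 17. We prove 2^N ≥ 16N^3 + 30N^2 for all N ≥ 17.
Base case (N = 17): 2^N = 131072 and 16N^3 + 30N^2 = 87278, so 131072 ≥ 87278.
For the inductive step, assume it holds for an arbitrary k ≥ 17, so 2^k ≥ 16k^3 + 30k^2.
Then 2^(k + 1) = 2·(2^k) ≥ 2·(16k^3 + 30k^2).
Also, for k ≥ 17 we have 2·(16k^3 + 30k^2) ≥ 16(k+1)^3 + 30(k+1)^2, since 2·(16k^3 + 30k^2) − (16(k+1)^3 + 30(k+1)^2) = 16k^3 - 18k^2 - 108k - 46, which is nonnegative for all k ≥ 17.
Combining, 2^(k + 1) ≥ 16(k+1)^3 + 30(k+1)^2.
By the principle of mathematical induction, the result holds for all N ≥ 17.
Hence the smallest such M is 17.

M = 17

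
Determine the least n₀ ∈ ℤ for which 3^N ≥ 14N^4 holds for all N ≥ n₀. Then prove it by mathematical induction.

n₀ = 12

At N = 11: 177147 < 204974, so the inequality fails and n₀ ≥ 12. We prove 3^N ≥ 14N^4 for all N ≥ 12.
When N = 12: 3^N = 531441 and 14N^4 = 290304, so 531441 ≥ 290304.
Inductive step: suppose the statement holds for some r ≥ 12, so 3^r ≥ 14r^4.
Then 3^(r + 1) = 3·(3^r) ≥ 3·(14r^4).
Also, for r ≥ 12 we have 3·(14r^4) ≥ 14(r+1)^4, since 3 ≥ (1 + 1/r)^4 for all r ≥ 12.
Combining, 3^(r + 1) ≥ 14(r+1)^4.
By induction, the statement is established for all N ≥ 12.
Hence the smallest such n₀ is 12.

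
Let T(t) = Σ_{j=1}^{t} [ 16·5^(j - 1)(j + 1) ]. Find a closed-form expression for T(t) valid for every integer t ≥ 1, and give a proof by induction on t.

We claim T(t) = 5^t(4t + 3) - 3 for all t ≥ 1.
When t = 1: T(1) = 32, and the closed form gives 32. They agree.
Suppose the result is true for t = j, so T(j) = 5^j(4j + 3) - 3.
Then T(j+1) = T(j) + (16·5^j(j + 2)) = (5^j(4j + 3) - 3) + (16·5^j(j + 2)).
Simplifying, T(j+1) = 20·5^j·j + 35·5^j - 3 = 5^(j+1)(4(j+1) + 3) - 3,
which is the closed form with t = j+1.
This completes the induction.

T(t) = 5^t(4t + 3) - 3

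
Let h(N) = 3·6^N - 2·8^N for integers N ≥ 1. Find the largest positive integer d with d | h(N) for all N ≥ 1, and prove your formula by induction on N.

d = 2

Computing the first values: h(1) = 2 and h(2) = -20; gcd(2, -20) = 2, so d ≤ 2.
We prove 2 | 3·6^N - 2·8^N for all N ≥ 1 by induction on N.
Base step (N = 1): h(1) = 2 = 2·(1), so 2 | h(1).
For the inductive step, assume it holds for an arbitrary j ≥ 1, i.e. 2 | h(j). Then
h(j+1) − 8·h(j) = (3·6^(j+1) - 2·8^(j+1)) − 8·(3·6^j - 2·8^j) = (3)·6^j·(6 − 8) = (-6)·6^j. Since 2 | h(j) by the inductive hypothesis, 2 | 8·h(j); and 2 | -6 since -6 = 2·-3. Therefore 2 | h(j+1).
This completes the induction.
Therefore the largest such d is 2.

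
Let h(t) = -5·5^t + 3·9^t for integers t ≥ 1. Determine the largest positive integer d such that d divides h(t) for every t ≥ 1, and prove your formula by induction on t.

Computing the first values: h(1) = 2 and h(2) = 118; gcd(2, 118) = 2, so d ≤ 2.
We prove 2 | -5·5^t + 3·9^t for all t ≥ 1 by induction on t.
Base case (t = 1): h(1) = 2 = 2·(1), so 2 | h(1).
Suppose the result is true for t = k, i.e. 2 | h(k). Then
h(k+1) − 9·h(k) = (-5·5^(k+1) + 3·9^(k+1)) − 9·(-5·5^k + 3·9^k) = (-5)·5^k·(5 − 9) = (20)·5^k. Since 2 | h(k) by the inductive hypothesis, 2 | 9·h(k); and 2 | 20 since 20 = 2·10. Therefore 2 | h(k+1).
This completes the induction.
Therefore the largest such d is 2.

d = 2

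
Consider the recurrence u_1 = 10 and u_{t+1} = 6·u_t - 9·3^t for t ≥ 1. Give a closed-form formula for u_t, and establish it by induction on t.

u_t = 3^(t + 1) + 6^(t - 1)

Computing the first terms: u_1 = 10, u_2 = 33, u_3 = 117. This suggests u_t = 3^(t + 1) + 6^(t - 1).
For the base case t = 1: the formula gives 10 = 10 = u_1.
For the inductive step, assume it holds for an arbitrary p ≥ 1, so u_p = 3^(p + 1) + 6^(p - 1).
Then u_{p+1} = 6·u_p - 9·3^p = 6·(3^(p + 1) + 6^(p - 1)) - 9·3^p = 3^(p + 2) + 6^p = 3^((p+1) + 1) + 6^((p+1) - 1),
which is the claimed formula at t = p+1.
This completes the induction.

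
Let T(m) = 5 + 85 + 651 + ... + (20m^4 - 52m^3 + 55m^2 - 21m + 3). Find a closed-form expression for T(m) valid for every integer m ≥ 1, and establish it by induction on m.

We claim T(m) = m(4m + 1)(m^3 - m^2 + 1) for all m ≥ 1.
Base case (m = 1): T(1) = 5, and the closed form gives 5. They agree.
Inductive step: assume the claim holds for m = j, so T(j) = j(4j^4 - 3j^3 - j^2 + 4j + 1).
Then T(j+1) = T(j) + (20j^4 + 28j^3 + 19j^2 + 13j + 5) = (j(4j^4 - 3j^3 - j^2 + 4j + 1)) + (20j^4 + 28j^3 + 19j^2 + 13j + 5).
Simplifying, T(j+1) = (j + 1)(4j + 5)(j^3 + 2j^2 + j + 1) = (j+1)(4(j+1) + 1)((j+1)^3 - (j+1)^2 + 1),
which is the closed form with m = j+1.
This completes the induction.

T(m) = m(4m + 1)(m^3 - m^2 + 1)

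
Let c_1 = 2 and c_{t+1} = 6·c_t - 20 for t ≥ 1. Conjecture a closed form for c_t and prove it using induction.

c_t = -2·6^(t - 1) + 4

Computing the first terms: c_1 = 2, c_2 = -8, c_3 = -68. This suggests c_t = -2·6^(t - 1) + 4.
Base step (t = 1): the formula gives 2 = 2 = c_1.
Inductive step: suppose the statement holds for some r ≥ 1, so c_r = -2·6^(r - 1) + 4.
Then c_{r+1} = 6·c_r - 20 = 6·(-2·6^(r - 1) + 4) - 20 = -2·6^r + 4 = -2·6^((r+1) - 1) + 4,
which is the claimed formula at t = r+1.
This completes the induction.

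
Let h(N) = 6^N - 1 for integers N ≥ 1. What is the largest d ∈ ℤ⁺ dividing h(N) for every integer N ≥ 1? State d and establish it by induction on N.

Computing the first values: h(1) = 5 and h(2) = 35; gcd(5, 35) = 5, so d ≤ 5.
We prove 5 | 6^N - 1 for all N ≥ 1 by induction on N.
Base case (N = 1): h(1) = 5 = 5·(1), so 5 | h(1).
Suppose the result is true for N = k, i.e. 5 | h(k). Then
6^{k+1} − 1^{k+1} = 6·6^k − 1·1^k = 6·(6^k − 1^k) + (5)·1^k. The first term is divisible by 5 by the inductive hypothesis, and the second term (5)·1^k is divisible by 5 since 5 | 5. Hence 5 | h(k+1).
By induction, the statement is established for all N ≥ 1.
Therefore the largest such d is 5.

d = 5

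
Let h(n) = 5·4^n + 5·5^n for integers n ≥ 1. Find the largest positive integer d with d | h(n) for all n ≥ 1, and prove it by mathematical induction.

d = 5

Computing the first values: h(1) = 45 and h(2) = 205; gcd(45, 205) = 5, so d ≤ 5.
We prove 5 | 5·4^n + 5·5^n for all n ≥ 1 by induction on n.
When n = 1: h(1) = 45 = 5·(9), so 5 | h(1).
Inductive step: assume the claim holds for n = m, i.e. 5 | h(m). Then
h(m+1) − 5·h(m) = (5·4^(m+1) + 5·5^(m+1)) − 5·(5·4^m + 5·5^m) = (5)·4^m·(4 − 5) = (-5)·4^m. Since 5 | h(m) by the inductive hypothesis, 5 | 5·h(m); and 5 | -5 since -5 = 5·-1. Therefore 5 | h(m+1).
By the principle of mathematical induction, the result holds for all n ≥ 1.
Therefore the largest such d is 5.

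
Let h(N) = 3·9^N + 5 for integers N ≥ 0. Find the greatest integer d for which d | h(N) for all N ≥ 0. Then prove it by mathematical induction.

d = 8

Computing the first values: h(0) = 8 and h(1) = 32; gcd(8, 32) = 8, so d ≤ 8.
We prove 8 | 3·9^N + 5 for all N ≥ 0 by induction on N.
Base case (N = 0): h(0) = 8 = 8·(1), so 8 | h(0).
Inductive step: suppose the statement holds for some j ≥ 0, i.e. 8 | h(j). Then
h(j+1) = 3·9^(j+1) + 5 = 9·(3·9^j + 5) - 40 = 9·h(j) - 40. The first term is divisible by 8 by the inductive hypothesis, and -40 is divisible by 8. Hence 8 | h(j+1).
Hence, by induction on N, the claim holds for every N ≥ 0.
Therefore the largest such d is 8.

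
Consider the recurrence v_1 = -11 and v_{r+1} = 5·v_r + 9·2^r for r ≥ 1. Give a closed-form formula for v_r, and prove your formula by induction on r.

v_r = -3·2^r - 5^r

Computing the first terms: v_1 = -11, v_2 = -37, v_3 = -149. This suggests v_r = -3·2^r - 5^r.
When r = 1: the formula gives -11 = -11 = v_1.
Inductive step: suppose the statement holds for some j ≥ 1, so v_j = -3·2^j - 5^j.
Then v_{j+1} = 5·v_j + 9·2^j = 5·(-3·2^j - 5^j) + 9·2^j = -3·2^(j + 1) - 5^(j + 1),
which is the claimed formula at r = j+1.
Hence, by induction on r, the claim holds for every r ≥ 1.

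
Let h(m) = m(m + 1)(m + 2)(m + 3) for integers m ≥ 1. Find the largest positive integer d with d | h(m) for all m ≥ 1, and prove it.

Computing the first values: h(1) = 24 and h(2) = 120; gcd(24, 120) = 24, so d ≤ 24.
We prove 24 | m(m + 1)(m + 2)(m + 3) for all m ≥ 1 by induction on m.
Base step (m = 1): h(1) = 24 = 24·(1), so 24 | h(1).
Suppose the result is true for m = p, i.e. 24 | h(p). Then
h(p+1) − h(p) = (p+1)·(p+2)·(p+3)·(p+4) − p·(p+1)·(p+2)·(p+3) = (p+1)·(p+2)·(p+3)·[(p+4) − p] = 4·(p+1)·(p+2)·(p+3). The product of 3 consecutive integers is divisible by (3)! = 6, so h(p+1) − h(p) is divisible by 4·6 = 24. By the inductive hypothesis 24 | h(p), hence 24 | h(p+1).
Hence, by induction on m, the claim holds for every m ≥ 1.
Therefore the largest such d is 24.

d = 24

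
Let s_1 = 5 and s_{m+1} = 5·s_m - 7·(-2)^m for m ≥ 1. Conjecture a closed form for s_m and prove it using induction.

s_m = (-2)^m + 7·5^(m - 1)

Computing the first terms: s_1 = 5, s_2 = 39, s_3 = 167. This suggests s_m = (-2)^m + 7·5^(m - 1).
For the base case m = 1: the formula gives 5 = 5 = s_1.
Inductive step: assume the claim holds for m = p, so s_p = (-2)^p + 7·5^(p - 1).
Then s_{p+1} = 5·s_p - 7·(-2)^p = 5·((-2)^p + 7·5^(p - 1)) - 7·(-2)^p = (-2)^(p + 1) + 7·5^p = (-2)^(p+1) + 7·5^((p+1) - 1),
which is the claimed formula at m = p+1.
This completes the induction.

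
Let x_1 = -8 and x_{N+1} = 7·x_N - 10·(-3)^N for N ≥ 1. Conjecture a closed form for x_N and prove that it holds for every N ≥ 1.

Computing the first terms: x_1 = -8, x_2 = -26, x_3 = -272. This suggests x_N = (-3)^N - 5·7^(N - 1).
For the base case N = 1: the formula gives -8 = -8 = x_1.
Inductive step: suppose the statement holds for some i ≥ 1, so x_i = (-3)^i - 5·7^(i - 1).
Then x_{i+1} = 7·x_i - 10·(-3)^i = 7·((-3)^i - 5·7^(i - 1)) - 10·(-3)^i = (-3)^(i + 1) - 5·7^i = (-3)^(i+1) - 5·7^((i+1) - 1),
which is the claimed formula at N = i+1.
By the principle of mathematical induction, the result holds for all N ≥ 1.

x_N = (-3)^N - 5·7^(N - 1)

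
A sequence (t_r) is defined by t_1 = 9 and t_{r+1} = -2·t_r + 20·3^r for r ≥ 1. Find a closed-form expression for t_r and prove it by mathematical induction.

t_r = -3(-2)^(r - 1) + 4·3^r

Computing the first terms: t_1 = 9, t_2 = 42, t_3 = 96. This suggests t_r = -3(-2)^(r - 1) + 4·3^r.
For the base case r = 1: the formula gives 9 = 9 = t_1.
Suppose the result is true for r = k, so t_k = -3(-2)^(k - 1) + 4·3^k.
Then t_{k+1} = -2·t_k + 20·3^k = -2·(-3(-2)^(k - 1) + 4·3^k) + 20·3^k = -3(-2)^k + 4·3^(k + 1) = -3(-2)^((k+1) - 1) + 4·3^(k+1),
which is the claimed formula at r = k+1.
By induction, the statement is established for all r ≥ 1.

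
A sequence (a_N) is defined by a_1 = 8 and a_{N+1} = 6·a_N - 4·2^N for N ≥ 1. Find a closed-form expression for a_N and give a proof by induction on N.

Computing the first terms: a_1 = 8, a_2 = 40, a_3 = 224. This suggests a_N = 2^N + 6^N.
When N = 1: the formula gives 8 = 8 = a_1.
For the inductive step, assume it holds for an arbitrary k ≥ 1, so a_k = 2^k + 6^k.
Then a_{k+1} = 6·a_k - 4·2^k = 6·(2^k + 6^k) - 4·2^k = 2^(k + 1) + 6^(k + 1),
which is the claimed formula at N = k+1.
This completes the induction.

a_N = 2^N + 6^N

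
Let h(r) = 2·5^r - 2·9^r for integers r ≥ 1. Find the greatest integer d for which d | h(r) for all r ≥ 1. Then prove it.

d = 8

Computing the first values: h(1) = -8 and h(2) = -112; gcd(-8, -112) = 8, so d ≤ 8.
We prove 8 | 2·5^r - 2·9^r for all r ≥ 1 by induction on r.
For the base case r = 1: h(1) = -8 = 8·(-1), so 8 | h(1).
For the inductive step, assume it holds for an arbitrary j ≥ 1, i.e. 8 | h(j). Then
h(j+1) − 9·h(j) = (2·5^(j+1) - 2·9^(j+1)) − 9·(2·5^j - 2·9^j) = (2)·5^j·(5 − 9) = (-8)·5^j. Since 8 | h(j) by the inductive hypothesis, 8 | 9·h(j); and 8 | -8 since -8 = 8·-1. Therefore 8 | h(j+1).
By induction, the statement is established for all r ≥ 1.
Therefore the largest such d is 8.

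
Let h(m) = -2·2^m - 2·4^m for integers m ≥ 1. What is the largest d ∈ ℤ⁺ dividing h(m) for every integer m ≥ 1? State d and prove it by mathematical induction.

d = 4

Computing the first values: h(1) = -12 and h(2) = -40; gcd(-12, -40) = 4, so d ≤ 4.
We prove 4 | -2·2^m - 2·4^m for all m ≥ 1 by induction on m.
Base step (m = 1): h(1) = -12 = 4·(-3), so 4 | h(1).
For the inductive step, assume it holds for an arbitrary r ≥ 1, i.e. 4 | h(r). Then
h(r+1) − 4·h(r) = (-2·2^(r+1) - 2·4^(r+1)) − 4·(-2·2^r - 2·4^r) = (-2)·2^r·(2 − 4) = (4)·2^r. Since 4 | h(r) by the inductive hypothesis, 4 | 4·h(r); and 4 | 4 since 4 = 4·1. Therefore 4 | h(r+1).
By the principle of mathematical induction, the result holds for all m ≥ 1.
Therefore the largest such d is 4.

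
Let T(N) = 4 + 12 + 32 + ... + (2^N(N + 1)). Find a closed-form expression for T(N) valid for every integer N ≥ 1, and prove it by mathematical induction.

We claim T(N) = 2^(N + 1)N for all N ≥ 1.
For the base case N = 1: T(1) = 4, and the closed form gives 4. They agree.
Suppose the result is true for N = k, so T(k) = 2^(k + 1)k.
Then T(k+1) = T(k) + (2^(k + 1)(k + 2)) = (2^(k + 1)k) + (2^(k + 1)(k + 2)).
Simplifying, T(k+1) = 2^(k + 2)(k + 1) = 2^((k+1) + 1)(k+1),
which is the closed form with N = k+1.
By the principle of mathematical induction, the result holds for all N ≥ 1.

T(N) = 2^(N + 1)N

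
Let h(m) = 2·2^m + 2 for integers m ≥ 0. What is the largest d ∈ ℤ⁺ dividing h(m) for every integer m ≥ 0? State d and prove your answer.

d = 2

Computing the first values: h(0) = 4 and h(1) = 6; gcd(4, 6) = 2, so d ≤ 2.
We prove 2 | 2·2^m + 2 for all m ≥ 0 by induction on m.
When m = 0: h(0) = 4 = 2·(2), so 2 | h(0).
Suppose the result is true for m = r, i.e. 2 | h(r). Then
h(r+1) = 2·2^(r+1) + 2 = 2·(2·2^r + 2) - 2 = 2·h(r) - 2. The first term is divisible by 2 by the inductive hypothesis, and -2 is divisible by 2. Hence 2 | h(r+1).
This completes the induction.
Therefore the largest such d is 2.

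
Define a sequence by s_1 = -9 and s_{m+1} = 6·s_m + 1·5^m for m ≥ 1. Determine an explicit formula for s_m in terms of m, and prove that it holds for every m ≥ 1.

Computing the first terms: s_1 = -9, s_2 = -49, s_3 = -269. This suggests s_m = -5^m - 4·6^(m - 1).
Base step (m = 1): the formula gives -9 = -9 = s_1.
Inductive step: assume the claim holds for m = k, so s_k = -5^k - 4·6^(k - 1).
Then s_{k+1} = 6·s_k + 1·5^k = 6·(-5^k - 4·6^(k - 1)) + 1·5^k = -5^(k + 1) - 4·6^k = -5^(k+1) - 4·6^((k+1) - 1),
which is the claimed formula at m = k+1.
This completes the induction.

s_m = -5^m - 4·6^(m - 1)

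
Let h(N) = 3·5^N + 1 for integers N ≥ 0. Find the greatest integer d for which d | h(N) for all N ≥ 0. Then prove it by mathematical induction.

Computing the first values: h(0) = 4 and h(1) = 16; gcd(4, 16) = 4, so d ≤ 4.
We prove 4 | 3·5^N + 1 for all N ≥ 0 by induction on N.
Base step (N = 0): h(0) = 4 = 4·(1), so 4 | h(0).
Inductive step: assume the claim holds for N = k, i.e. 4 | h(k). Then
h(k+1) = 3·5^(k+1) + 1 = 5·(3·5^k + 1) - 4 = 5·h(k) - 4. The first term is divisible by 4 by the inductive hypothesis, and -4 is divisible by 4. Hence 4 | h(k+1).
By induction, the statement is established for all N ≥ 0.
Therefore the largest such d is 4.

d = 4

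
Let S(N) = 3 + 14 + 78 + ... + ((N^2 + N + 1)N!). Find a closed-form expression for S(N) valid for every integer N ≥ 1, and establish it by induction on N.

We claim S(N) = (N + 1)(N + 1)! - 1 for all N ≥ 1.
Base step (N = 1): S(1) = 3, and the closed form gives 3. They agree.
Inductive step: assume the claim holds for N = p, so S(p) = (p + 1)(p + 1)! - 1.
Then S(p+1) = S(p) + ((p^2 + 3p + 3)(p + 1)!) = ((p + 1)(p + 1)! - 1) + ((p^2 + 3p + 3)(p + 1)!).
Simplifying, S(p+1) = ((p+1) + 1)((p+1) + 1)! - 1,
which is the closed form with N = p+1.
By the principle of mathematical induction, the result holds for all N ≥ 1.

S(N) = (N + 1)(N + 1)! - 1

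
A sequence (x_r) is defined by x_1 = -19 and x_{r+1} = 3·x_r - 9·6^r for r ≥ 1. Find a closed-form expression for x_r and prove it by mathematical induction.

x_r = -3^(r - 1) - 3·6^r

Computing the first terms: x_1 = -19, x_2 = -111, x_3 = -657. This suggests x_r = -3^(r - 1) - 3·6^r.
Base step (r = 1): the formula gives -19 = -19 = x_1.
Inductive step: suppose the statement holds for some i ≥ 1, so x_i = -3^(i - 1) - 3·6^i.
Then x_{i+1} = 3·x_i - 9·6^i = 3·(-3^(i - 1) - 3·6^i) - 9·6^i = -3^i - 3·6^(i + 1) = -3^((i+1) - 1) - 3·6^(i+1),
which is the claimed formula at r = i+1.
By the principle of mathematical induction, the result holds for all r ≥ 1.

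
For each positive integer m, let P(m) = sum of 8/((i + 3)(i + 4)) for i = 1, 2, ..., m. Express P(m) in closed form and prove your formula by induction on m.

P(m) = 2m/(m + 4)

We claim P(m) = 2m/(m + 4) for all m ≥ 1.
Base case (m = 1): P(1) = 2/5, and the closed form gives 2/5. They agree.
Suppose the result is true for m = i, so P(i) = 2i/(i + 4).
Then P(i+1) = P(i) + (8/((i + 4)(i + 5))) = (2i/(i + 4)) + (8/((i + 4)(i + 5))).
Simplifying, P(i+1) = 2(i + 1)/(i + 5) = 2(i+1)/((i+1) + 4),
which is the closed form with m = i+1.
By the principle of mathematical induction, the result holds for all m ≥ 1.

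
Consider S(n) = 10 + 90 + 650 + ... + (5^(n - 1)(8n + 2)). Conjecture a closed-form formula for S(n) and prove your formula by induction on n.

We claim S(n) = 2·5^n·n for all n ≥ 1.
Base step (n = 1): S(1) = 10, and the closed form gives 10. They agree.
Inductive step: assume the claim holds for n = r, so S(r) = 2·5^r·r.
Then S(r+1) = S(r) + (5^r(8r + 10)) = (2·5^r·r) + (5^r(8r + 10)).
Simplifying, S(r+1) = 10·5^r(r + 1) = 2·5^(r+1)·(r+1),
which is the closed form with n = r+1.
By induction, the statement is established for all n ≥ 1.

S(n) = 2·5^n·n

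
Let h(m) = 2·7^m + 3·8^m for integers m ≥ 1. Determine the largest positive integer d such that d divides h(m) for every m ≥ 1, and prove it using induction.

Computing the first values: h(1) = 38 and h(2) = 290; gcd(38, 290) = 2, so d ≤ 2.
We prove 2 | 2·7^m + 3·8^m for all m ≥ 1 by induction on m.
Base case (m = 1): h(1) = 38 = 2·(19), so 2 | h(1).
Suppose the result is true for m = k, i.e. 2 | h(k). Then
h(k+1) − 8·h(k) = (2·7^(k+1) + 3·8^(k+1)) − 8·(2·7^k + 3·8^k) = (2)·7^k·(7 − 8) = (-2)·7^k. Since 2 | h(k) by the inductive hypothesis, 2 | 8·h(k); and 2 | -2 since -2 = 2·-1. Therefore 2 | h(k+1).
Hence, by induction on m, the claim holds for every m ≥ 1.
Therefore the largest such d is 2.

d = 2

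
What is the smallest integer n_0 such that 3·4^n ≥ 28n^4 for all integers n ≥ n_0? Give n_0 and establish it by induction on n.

n_0 = 8

At n = 7: 49152 < 67228, so the inequality fails and n_0 ≥ 8. We prove 3·4^n ≥ 28n^4 for all n ≥ 8.
Base case (n = 8): 3·4^n = 196608 and 28n^4 = 114688, so 196608 ≥ 114688.
Inductive step: assume the claim holds for n = p, so 3·4^p ≥ 28p^4.
Then 3·4^(p + 1) = 4·(3·4^p) ≥ 4·(28p^4).
Also, for p ≥ 8 we have 4·(28p^4) ≥ 28(p+1)^4, since 4 ≥ (1 + 1/p)^4 for all p ≥ 8.
Combining, 3·4^(p + 1) ≥ 28(p+1)^4.
This completes the induction.
Hence the smallest such n_0 is 8.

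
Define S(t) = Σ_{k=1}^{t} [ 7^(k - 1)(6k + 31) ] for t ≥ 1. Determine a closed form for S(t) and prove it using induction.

S(t) = 7^t(t + 5) - 5

We claim S(t) = 7^t(t + 5) - 5 for all t ≥ 1.
When t = 1: S(1) = 37, and the closed form gives 37. They agree.
For the inductive step, assume it holds for an arbitrary k ≥ 1, so S(k) = 7^k(k + 5) - 5.
Then S(k+1) = S(k) + (7^k(6k + 37)) = (7^k(k + 5) - 5) + (7^k(6k + 37)).
Simplifying, S(k+1) = 7·7^k·k + 42·7^k - 5 = 7^(k+1)((k+1) + 5) - 5,
which is the closed form with t = k+1.
This completes the induction.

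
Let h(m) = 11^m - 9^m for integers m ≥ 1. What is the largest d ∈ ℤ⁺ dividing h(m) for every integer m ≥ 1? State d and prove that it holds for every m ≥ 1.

Computing the first values: h(1) = 2 and h(2) = 40; gcd(2, 40) = 2, so d ≤ 2.
We prove 2 | 11^m - 9^m for all m ≥ 1 by induction on m.
For the base case m = 1: h(1) = 2 = 2·(1), so 2 | h(1).
Suppose the result is true for m = r, i.e. 2 | h(r). Then
11^{r+1} − 9^{r+1} = 11·11^r − 9·9^r = 11·(11^r − 9^r) + (2)·9^r. The first term is divisible by 2 by the inductive hypothesis, and the second term (2)·9^r is divisible by 2 since 2 | 2. Hence 2 | h(r+1).
By induction, the statement is established for all m ≥ 1.
Therefore the largest such d is 2.

d = 2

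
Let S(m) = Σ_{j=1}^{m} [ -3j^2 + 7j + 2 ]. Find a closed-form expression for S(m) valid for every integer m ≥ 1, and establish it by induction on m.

S(m) = -m(m^2 - 2m - 5)

We claim S(m) = -m(m^2 - 2m - 5) for all m ≥ 1.
When m = 1: S(1) = 6, and the closed form gives 6. They agree.
Inductive step: assume the claim holds for m = j, so S(j) = j(-j^2 + 2j + 5).
Then S(j+1) = S(j) + (-3j^2 + j + 6) = (j(-j^2 + 2j + 5)) + (-3j^2 + j + 6).
Simplifying, S(j+1) = -(j + 1)(j^2 - 6) = -(j+1)((j+1)^2 - 2(j+1) - 5),
which is the closed form with m = j+1.
This completes the induction.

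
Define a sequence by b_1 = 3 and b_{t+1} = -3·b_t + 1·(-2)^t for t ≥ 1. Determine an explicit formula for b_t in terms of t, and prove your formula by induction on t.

Computing the first terms: b_1 = 3, b_2 = -11, b_3 = 37. This suggests b_t = (-2)^t + 5(-3)^(t - 1).
For the base case t = 1: the formula gives 3 = 3 = b_1.
Inductive step: suppose the statement holds for some m ≥ 1, so b_m = (-2)^m + 5(-3)^(m - 1).
Then b_{m+1} = -3·b_m + 1·(-2)^m = -3·((-2)^m + 5(-3)^(m - 1)) + 1·(-2)^m = (-2)^(m + 1) + 5(-3)^m = (-2)^(m+1) + 5(-3)^((m+1) - 1),
which is the claimed formula at t = m+1.
By the principle of mathematical induction, the result holds for all t ≥ 1.

b_t = (-2)^t + 5(-3)^(t - 1)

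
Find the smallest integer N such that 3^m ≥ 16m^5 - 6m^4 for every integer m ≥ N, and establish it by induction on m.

N = 15

At m = 14: 4782969 < 8374688, so the inequality fails and N ≥ 15. We prove 3^m ≥ 16m^5 - 6m^4 for all m ≥ 15.
When m = 15: 3^m = 14348907 and 16m^5 - 6m^4 = 11846250, so 14348907 ≥ 11846250.
For the inductive step, assume it holds for an arbitrary r ≥ 15, so 3^r ≥ 16r^5 - 6r^4.
Then 3^(r + 1) = 3·(3^r) ≥ 3·(16r^5 - 6r^4).
Also, for r ≥ 15 we have 3·(16r^5 - 6r^4) ≥ 16(r+1)^5 - 6(r+1)^4, since 3·(16r^5 - 6r^4) − (16(r+1)^5 - 6(r+1)^4) = 32r^5 - 92r^4 - 136r^3 - 124r^2 - 56r - 10, which is nonnegative for all r ≥ 15.
Combining, 3^(r + 1) ≥ 16(r+1)^5 - 6(r+1)^4.
By induction, the statement is established for all m ≥ 15.
Hence the smallest such N is 15.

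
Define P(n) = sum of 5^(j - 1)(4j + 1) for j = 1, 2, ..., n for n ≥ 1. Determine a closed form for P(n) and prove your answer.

We claim P(n) = 5^n·n for all n ≥ 1.
For the base case n = 1: P(1) = 5, and the closed form gives 5. They agree.
For the inductive step, assume it holds for an arbitrary j ≥ 1, so P(j) = 5^j·j.
Then P(j+1) = P(j) + (5^j(4j + 5)) = (5^j·j) + (5^j(4j + 5)).
Simplifying, P(j+1) = 5^(j + 1)(j + 1) = 5^(j+1)·(j+1),
which is the closed form with n = j+1.
This completes the induction.

P(n) = 5^n·n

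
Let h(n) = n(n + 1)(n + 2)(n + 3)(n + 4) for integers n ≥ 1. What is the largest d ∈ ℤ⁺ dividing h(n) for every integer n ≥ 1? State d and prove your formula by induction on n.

Computing the first values: h(1) = 120 and h(2) = 720; gcd(120, 720) = 120, so d ≤ 120.
We prove 120 | n(n + 1)(n + 2)(n + 3)(n + 4) for all n ≥ 1 by induction on n.
When n = 1: h(1) = 120 = 120·(1), so 120 | h(1).
Suppose the result is true for n = r, i.e. 120 | h(r). Then
h(r+1) − h(r) = (r+1)·(r+2)·(r+3)·(r+4)·(r+5) − r·(r+1)·(r+2)·(r+3)·(r+4) = (r+1)·(r+2)·(r+3)·(r+4)·[(r+5) − r] = 5·(r+1)·(r+2)·(r+3)·(r+4). The product of 4 consecutive integers is divisible by (4)! = 24, so h(r+1) − h(r) is divisible by 5·24 = 120. By the inductive hypothesis 120 | h(r), hence 120 | h(r+1).
Hence, by induction on n, the claim holds for every n ≥ 1.
Therefore the largest such d is 120.

d = 120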